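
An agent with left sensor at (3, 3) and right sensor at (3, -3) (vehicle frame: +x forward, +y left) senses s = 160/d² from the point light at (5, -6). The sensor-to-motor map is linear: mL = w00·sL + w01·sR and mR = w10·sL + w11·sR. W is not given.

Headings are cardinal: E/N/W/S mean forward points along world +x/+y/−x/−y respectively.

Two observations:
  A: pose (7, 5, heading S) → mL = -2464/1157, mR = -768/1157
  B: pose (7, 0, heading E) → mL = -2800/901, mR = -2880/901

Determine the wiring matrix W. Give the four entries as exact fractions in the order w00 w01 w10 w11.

-1/2 -1/2 1 -1

obs A: pose=(7,5,S) → sL=160/89, sR=32/13, mL=-2464/1157, mR=-768/1157
obs B: pose=(7,0,E) → sL=80/53, sR=80/17, mL=-2800/901, mR=-2880/901
sensor matrix S = [[160/89, 32/13], [80/53, 80/17]]; det S = 4945920/1042457
solve [mL_A; mL_B] = S·[w00; w01] and [mR_A; mR_B] = S·[w10; w11]:
  w00 = -1/2, w01 = -1/2, w10 = 1, w11 = -1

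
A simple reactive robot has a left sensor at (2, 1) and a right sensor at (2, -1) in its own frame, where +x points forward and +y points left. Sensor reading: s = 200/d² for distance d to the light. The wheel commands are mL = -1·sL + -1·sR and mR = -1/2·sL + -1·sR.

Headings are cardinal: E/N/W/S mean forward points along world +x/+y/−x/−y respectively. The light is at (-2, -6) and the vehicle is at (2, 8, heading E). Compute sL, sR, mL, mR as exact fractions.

200/261 40/41 -18640/10701 -14540/10701

left sensor world pos  = (4, 9); dL² = 261
right sensor world pos = (4, 7); dR² = 205
sL = 200/261 = 200/261
sR = 200/205 = 40/41
mL = -1·sL + -1·sR = -18640/10701
mR = -1/2·sL + -1·sR = -14540/10701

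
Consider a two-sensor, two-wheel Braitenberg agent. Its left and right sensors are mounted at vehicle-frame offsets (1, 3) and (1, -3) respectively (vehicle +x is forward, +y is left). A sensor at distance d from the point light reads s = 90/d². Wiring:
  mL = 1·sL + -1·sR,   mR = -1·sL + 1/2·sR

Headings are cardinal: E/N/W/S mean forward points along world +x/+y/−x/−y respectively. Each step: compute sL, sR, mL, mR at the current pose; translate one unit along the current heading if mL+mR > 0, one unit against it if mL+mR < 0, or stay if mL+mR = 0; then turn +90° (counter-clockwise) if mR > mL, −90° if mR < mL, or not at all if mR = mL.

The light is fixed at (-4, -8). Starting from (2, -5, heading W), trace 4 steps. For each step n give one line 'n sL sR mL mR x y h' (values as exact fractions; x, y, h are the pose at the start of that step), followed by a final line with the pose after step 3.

n=0: pose=(2,-5,W); sL=18/5, sR=90/61; mL=648/305, mR=-873/305; mL+mR=-45/61 → advance -1; mR−mL=-1521/305 → turn -1·90°
n=1: pose=(3,-5,N); sL=45/16, sR=45/58; mL=945/464, mR=-1125/464; mL+mR=-45/116 → advance -1; mR−mL=-1035/232 → turn -1·90°
n=2: pose=(3,-6,E); sL=90/89, sR=18/13; mL=-432/1157, mR=-369/1157; mL+mR=-9/13 → advance -1; mR−mL=63/1157 → turn +1·90°
n=3: pose=(2,-6,N); sL=5, sR=1; mL=4, mR=-9/2; mL+mR=-1/2 → advance -1; mR−mL=-17/2 → turn -1·90°

0 18/5 90/61 648/305 -873/305 2 -5 W
1 45/16 45/58 945/464 -1125/464 3 -5 N
2 90/89 18/13 -432/1157 -369/1157 3 -6 E
3 5 1 4 -9/2 2 -6 N
final 2 -7 E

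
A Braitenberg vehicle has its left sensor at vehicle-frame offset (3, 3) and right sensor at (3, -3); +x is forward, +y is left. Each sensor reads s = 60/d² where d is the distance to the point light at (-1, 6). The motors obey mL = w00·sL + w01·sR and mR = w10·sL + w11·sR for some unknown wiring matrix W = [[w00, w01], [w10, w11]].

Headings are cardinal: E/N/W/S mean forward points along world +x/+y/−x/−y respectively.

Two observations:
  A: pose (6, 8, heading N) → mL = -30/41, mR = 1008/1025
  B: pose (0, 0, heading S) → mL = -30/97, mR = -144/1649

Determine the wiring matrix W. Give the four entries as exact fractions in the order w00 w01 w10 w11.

obs A: pose=(6,8,N) → sL=60/41, sR=12/25, mL=-30/41, mR=1008/1025
obs B: pose=(0,0,S) → sL=60/97, sR=12/17, mL=-30/97, mR=-144/1649
sensor matrix S = [[60/41, 12/25], [60/97, 12/17]]; det S = 248832/338045
solve [mL_A; mL_B] = S·[w00; w01] and [mR_A; mR_B] = S·[w10; w11]:
  w00 = -1/2, w01 = 0, w10 = 1, w11 = -1

-1/2 0 1 -1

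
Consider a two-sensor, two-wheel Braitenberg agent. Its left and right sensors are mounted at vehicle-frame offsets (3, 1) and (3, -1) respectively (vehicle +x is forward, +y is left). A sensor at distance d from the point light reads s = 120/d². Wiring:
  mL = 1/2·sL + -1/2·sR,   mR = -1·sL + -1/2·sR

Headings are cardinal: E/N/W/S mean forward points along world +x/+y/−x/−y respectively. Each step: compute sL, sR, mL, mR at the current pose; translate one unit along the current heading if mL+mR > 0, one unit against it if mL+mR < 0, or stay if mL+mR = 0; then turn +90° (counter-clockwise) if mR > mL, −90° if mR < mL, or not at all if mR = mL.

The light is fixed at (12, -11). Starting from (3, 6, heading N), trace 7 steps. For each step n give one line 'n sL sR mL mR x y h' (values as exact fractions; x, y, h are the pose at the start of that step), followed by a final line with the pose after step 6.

0 6/25 15/58 -27/2900 -1071/2900 3 6 N
1 24/65 40/87 -256/5655 -3388/5655 3 5 E
2 12/25 12/29 24/725 -498/725 2 5 S
3 24/85 120/493 48/2465 -996/2465 2 6 W
4 6/25 15/58 -27/2900 -1071/2900 3 6 N
5 24/65 40/87 -256/5655 -3388/5655 3 5 E
6 12/25 12/29 24/725 -498/725 2 5 S
final 2 6 W

n=0: pose=(3,6,N); sL=6/25, sR=15/58; mL=-27/2900, mR=-1071/2900; mL+mR=-549/1450 → advance -1; mR−mL=-9/25 → turn -1·90°
n=1: pose=(3,5,E); sL=24/65, sR=40/87; mL=-256/5655, mR=-3388/5655; mL+mR=-3644/5655 → advance -1; mR−mL=-36/65 → turn -1·90°
n=2: pose=(2,5,S); sL=12/25, sR=12/29; mL=24/725, mR=-498/725; mL+mR=-474/725 → advance -1; mR−mL=-18/25 → turn -1·90°
n=3: pose=(2,6,W); sL=24/85, sR=120/493; mL=48/2465, mR=-996/2465; mL+mR=-948/2465 → advance -1; mR−mL=-36/85 → turn -1·90°
n=4: pose=(3,6,N); sL=6/25, sR=15/58; mL=-27/2900, mR=-1071/2900; mL+mR=-549/1450 → advance -1; mR−mL=-9/25 → turn -1·90°
n=5: pose=(3,5,E); sL=24/65, sR=40/87; mL=-256/5655, mR=-3388/5655; mL+mR=-3644/5655 → advance -1; mR−mL=-36/65 → turn -1·90°
n=6: pose=(2,5,S); sL=12/25, sR=12/29; mL=24/725, mR=-498/725; mL+mR=-474/725 → advance -1; mR−mL=-18/25 → turn -1·90°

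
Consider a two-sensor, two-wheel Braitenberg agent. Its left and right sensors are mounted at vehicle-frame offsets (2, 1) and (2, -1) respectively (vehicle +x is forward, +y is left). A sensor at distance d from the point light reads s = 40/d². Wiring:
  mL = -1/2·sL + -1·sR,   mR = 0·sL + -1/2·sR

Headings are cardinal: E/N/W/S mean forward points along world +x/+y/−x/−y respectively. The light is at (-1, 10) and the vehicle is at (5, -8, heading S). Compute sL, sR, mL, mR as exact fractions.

40/449 8/85 -5292/38165 -4/85

left sensor world pos  = (6, -10); dL² = 449
right sensor world pos = (4, -10); dR² = 425
sL = 40/449 = 40/449
sR = 40/425 = 8/85
mL = -1/2·sL + -1·sR = -5292/38165
mR = 0·sL + -1/2·sR = -4/85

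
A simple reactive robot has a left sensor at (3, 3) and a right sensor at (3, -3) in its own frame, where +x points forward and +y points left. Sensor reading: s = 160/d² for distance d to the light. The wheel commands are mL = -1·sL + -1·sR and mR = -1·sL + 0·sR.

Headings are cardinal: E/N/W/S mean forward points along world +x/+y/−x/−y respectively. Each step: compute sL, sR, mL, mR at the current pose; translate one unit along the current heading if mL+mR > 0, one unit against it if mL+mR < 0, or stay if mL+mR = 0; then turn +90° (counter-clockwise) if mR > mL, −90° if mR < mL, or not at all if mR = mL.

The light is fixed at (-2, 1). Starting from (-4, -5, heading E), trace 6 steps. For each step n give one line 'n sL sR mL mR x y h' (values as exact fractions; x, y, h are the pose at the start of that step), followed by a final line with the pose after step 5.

0 16 80/41 -736/41 -16 -4 -5 E
1 32/9 160/9 -64/3 -32/9 -5 -5 N
2 20/17 40/13 -940/221 -20/17 -5 -6 W
3 160/101 32/25 -7232/2525 -160/101 -4 -6 S
4 16 80/41 -736/41 -16 -4 -5 E
5 32/9 160/9 -64/3 -32/9 -5 -5 N
final -5 -6 W

n=0: pose=(-4,-5,E); sL=16, sR=80/41; mL=-736/41, mR=-16; mL+mR=-1392/41 → advance -1; mR−mL=80/41 → turn +1·90°
n=1: pose=(-5,-5,N); sL=32/9, sR=160/9; mL=-64/3, mR=-32/9; mL+mR=-224/9 → advance -1; mR−mL=160/9 → turn +1·90°
n=2: pose=(-5,-6,W); sL=20/17, sR=40/13; mL=-940/221, mR=-20/17; mL+mR=-1200/221 → advance -1; mR−mL=40/13 → turn +1·90°
n=3: pose=(-4,-6,S); sL=160/101, sR=32/25; mL=-7232/2525, mR=-160/101; mL+mR=-11232/2525 → advance -1; mR−mL=32/25 → turn +1·90°
n=4: pose=(-4,-5,E); sL=16, sR=80/41; mL=-736/41, mR=-16; mL+mR=-1392/41 → advance -1; mR−mL=80/41 → turn +1·90°
n=5: pose=(-5,-5,N); sL=32/9, sR=160/9; mL=-64/3, mR=-32/9; mL+mR=-224/9 → advance -1; mR−mL=160/9 → turn +1·90°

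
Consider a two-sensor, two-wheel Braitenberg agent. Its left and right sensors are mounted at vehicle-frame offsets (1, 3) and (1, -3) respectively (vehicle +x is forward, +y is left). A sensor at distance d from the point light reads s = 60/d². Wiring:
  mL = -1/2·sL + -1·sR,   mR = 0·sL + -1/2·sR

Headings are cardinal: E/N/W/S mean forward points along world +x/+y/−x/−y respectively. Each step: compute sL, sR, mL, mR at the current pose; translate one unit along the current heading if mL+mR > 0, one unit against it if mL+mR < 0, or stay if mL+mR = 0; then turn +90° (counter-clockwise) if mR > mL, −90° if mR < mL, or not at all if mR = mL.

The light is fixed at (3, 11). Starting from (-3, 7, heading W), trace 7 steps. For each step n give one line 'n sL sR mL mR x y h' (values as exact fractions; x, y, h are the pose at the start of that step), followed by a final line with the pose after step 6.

n=0: pose=(-3,7,W); sL=30/49, sR=6/5; mL=-369/245, mR=-3/5; mL+mR=-516/245 → advance -1; mR−mL=222/245 → turn +1·90°
n=1: pose=(-2,7,S); sL=60/29, sR=60/89; mL=-4410/2581, mR=-30/89; mL+mR=-5280/2581 → advance -1; mR−mL=3540/2581 → turn +1·90°
n=2: pose=(-2,8,E); sL=15/4, sR=15/13; mL=-315/104, mR=-15/26; mL+mR=-375/104 → advance -1; mR−mL=255/104 → turn +1·90°
n=3: pose=(-3,8,N); sL=12/17, sR=60/13; mL=-1098/221, mR=-30/13; mL+mR=-1608/221 → advance -1; mR−mL=588/221 → turn +1·90°
n=4: pose=(-3,7,W); sL=30/49, sR=6/5; mL=-369/245, mR=-3/5; mL+mR=-516/245 → advance -1; mR−mL=222/245 → turn +1·90°
n=5: pose=(-2,7,S); sL=60/29, sR=60/89; mL=-4410/2581, mR=-30/89; mL+mR=-5280/2581 → advance -1; mR−mL=3540/2581 → turn +1·90°
n=6: pose=(-2,8,E); sL=15/4, sR=15/13; mL=-315/104, mR=-15/26; mL+mR=-375/104 → advance -1; mR−mL=255/104 → turn +1·90°

0 30/49 6/5 -369/245 -3/5 -3 7 W
1 60/29 60/89 -4410/2581 -30/89 -2 7 S
2 15/4 15/13 -315/104 -15/26 -2 8 E
3 12/17 60/13 -1098/221 -30/13 -3 8 N
4 30/49 6/5 -369/245 -3/5 -3 7 W
5 60/29 60/89 -4410/2581 -30/89 -2 7 S
6 15/4 15/13 -315/104 -15/26 -2 8 E
final -3 8 N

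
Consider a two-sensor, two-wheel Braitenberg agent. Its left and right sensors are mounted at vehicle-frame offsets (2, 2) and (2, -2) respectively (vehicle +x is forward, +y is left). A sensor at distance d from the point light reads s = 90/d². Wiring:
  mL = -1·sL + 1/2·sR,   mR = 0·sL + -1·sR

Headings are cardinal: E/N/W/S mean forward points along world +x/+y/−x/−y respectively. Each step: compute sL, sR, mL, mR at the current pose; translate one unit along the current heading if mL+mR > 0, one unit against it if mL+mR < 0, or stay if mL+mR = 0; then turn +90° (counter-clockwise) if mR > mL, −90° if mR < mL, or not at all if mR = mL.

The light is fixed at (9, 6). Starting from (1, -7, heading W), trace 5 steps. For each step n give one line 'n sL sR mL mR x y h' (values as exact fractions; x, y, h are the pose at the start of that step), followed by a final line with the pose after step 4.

n=0: pose=(1,-7,W); sL=18/65, sR=90/221; mL=-81/1105, mR=-90/221; mL+mR=-531/1105 → advance -1; mR−mL=-369/1105 → turn -1·90°
n=1: pose=(2,-7,N); sL=45/101, sR=45/73; mL=-2025/14746, mR=-45/73; mL+mR=-11115/14746 → advance -1; mR−mL=-7065/14746 → turn -1·90°
n=2: pose=(2,-8,E); sL=90/169, sR=90/281; mL=-17685/47489, mR=-90/281; mL+mR=-32895/47489 → advance -1; mR−mL=2475/47489 → turn +1·90°
n=3: pose=(1,-8,N); sL=45/122, sR=1/2; mL=-29/244, mR=-1/2; mL+mR=-151/244 → advance -1; mR−mL=-93/244 → turn -1·90°
n=4: pose=(1,-9,E); sL=18/41, sR=18/65; mL=-801/2665, mR=-18/65; mL+mR=-1539/2665 → advance -1; mR−mL=63/2665 → turn +1·90°

0 18/65 90/221 -81/1105 -90/221 1 -7 W
1 45/101 45/73 -2025/14746 -45/73 2 -7 N
2 90/169 90/281 -17685/47489 -90/281 2 -8 E
3 45/122 1/2 -29/244 -1/2 1 -8 N
4 18/41 18/65 -801/2665 -18/65 1 -9 E
final 0 -9 N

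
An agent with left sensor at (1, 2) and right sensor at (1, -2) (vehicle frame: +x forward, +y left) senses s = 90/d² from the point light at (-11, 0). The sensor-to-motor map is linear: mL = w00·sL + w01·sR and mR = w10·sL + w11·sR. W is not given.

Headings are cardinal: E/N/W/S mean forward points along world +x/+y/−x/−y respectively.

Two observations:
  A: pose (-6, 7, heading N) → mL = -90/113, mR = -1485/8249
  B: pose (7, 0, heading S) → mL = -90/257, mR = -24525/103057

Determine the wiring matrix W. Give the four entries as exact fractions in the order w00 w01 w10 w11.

0 -1 1/2 -1

obs A: pose=(-6,7,N) → sL=90/73, sR=90/113, mL=-90/113, mR=-1485/8249
obs B: pose=(7,0,S) → sL=90/401, sR=90/257, mL=-90/257, mR=-24525/103057
sensor matrix S = [[90/73, 90/113], [90/401, 90/257]]; det S = 215071200/850117193
solve [mL_A; mL_B] = S·[w00; w01] and [mR_A; mR_B] = S·[w10; w11]:
  w00 = 0, w01 = -1, w10 = 1/2, w11 = -1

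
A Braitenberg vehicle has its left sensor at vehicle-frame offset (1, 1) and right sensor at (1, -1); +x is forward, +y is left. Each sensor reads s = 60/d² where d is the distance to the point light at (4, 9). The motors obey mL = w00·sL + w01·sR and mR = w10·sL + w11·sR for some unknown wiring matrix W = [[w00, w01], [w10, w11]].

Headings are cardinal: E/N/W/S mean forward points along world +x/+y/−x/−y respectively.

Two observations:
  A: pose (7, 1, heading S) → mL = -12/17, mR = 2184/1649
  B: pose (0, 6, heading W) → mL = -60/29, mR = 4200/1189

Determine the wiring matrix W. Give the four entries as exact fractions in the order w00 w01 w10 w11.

0 -1 1 1

obs A: pose=(7,1,S) → sL=60/97, sR=12/17, mL=-12/17, mR=2184/1649
obs B: pose=(0,6,W) → sL=60/41, sR=60/29, mL=-60/29, mR=4200/1189
sensor matrix S = [[60/97, 12/17], [60/41, 60/29]]; det S = 483840/1960661
solve [mL_A; mL_B] = S·[w00; w01] and [mR_A; mR_B] = S·[w10; w11]:
  w00 = 0, w01 = -1, w10 = 1, w11 = 1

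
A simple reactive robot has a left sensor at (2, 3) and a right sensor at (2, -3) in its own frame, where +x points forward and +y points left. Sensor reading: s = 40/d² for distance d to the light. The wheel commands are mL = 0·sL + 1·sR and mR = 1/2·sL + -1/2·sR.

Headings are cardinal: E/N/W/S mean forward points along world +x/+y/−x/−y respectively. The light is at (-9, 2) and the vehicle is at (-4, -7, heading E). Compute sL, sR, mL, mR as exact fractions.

8/17 40/193 40/193 432/3281

left sensor world pos  = (-2, -4); dL² = 85
right sensor world pos = (-2, -10); dR² = 193
sL = 40/85 = 8/17
sR = 40/193 = 40/193
mL = 0·sL + 1·sR = 40/193
mR = 1/2·sL + -1/2·sR = 432/3281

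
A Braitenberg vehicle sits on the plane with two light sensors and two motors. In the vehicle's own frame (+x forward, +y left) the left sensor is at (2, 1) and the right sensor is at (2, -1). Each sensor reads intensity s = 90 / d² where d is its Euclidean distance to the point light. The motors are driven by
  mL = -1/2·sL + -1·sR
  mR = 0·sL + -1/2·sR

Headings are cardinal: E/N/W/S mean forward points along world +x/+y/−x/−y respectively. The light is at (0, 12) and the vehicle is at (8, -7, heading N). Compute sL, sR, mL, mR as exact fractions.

left sensor world pos  = (7, -5); dL² = 338
right sensor world pos = (9, -5); dR² = 370
sL = 90/338 = 45/169
sR = 90/370 = 9/37
mL = -1/2·sL + -1·sR = -4707/12506
mR = 0·sL + -1/2·sR = -9/74

45/169 9/37 -4707/12506 -9/74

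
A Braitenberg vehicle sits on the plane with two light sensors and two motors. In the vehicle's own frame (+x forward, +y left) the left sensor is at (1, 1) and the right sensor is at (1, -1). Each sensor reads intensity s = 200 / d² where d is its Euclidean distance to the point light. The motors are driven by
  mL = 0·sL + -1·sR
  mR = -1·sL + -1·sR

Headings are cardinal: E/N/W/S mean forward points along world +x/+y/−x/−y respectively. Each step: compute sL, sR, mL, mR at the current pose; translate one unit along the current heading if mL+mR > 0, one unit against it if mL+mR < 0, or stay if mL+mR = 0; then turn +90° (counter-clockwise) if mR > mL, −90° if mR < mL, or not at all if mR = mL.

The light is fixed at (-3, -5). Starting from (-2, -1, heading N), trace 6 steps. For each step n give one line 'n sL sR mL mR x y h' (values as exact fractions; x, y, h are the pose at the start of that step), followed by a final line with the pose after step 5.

n=0: pose=(-2,-1,N); sL=8, sR=200/29; mL=-200/29, mR=-432/29; mL+mR=-632/29 → advance -1; mR−mL=-8 → turn -1·90°
n=1: pose=(-2,-2,E); sL=10, sR=25; mL=-25, mR=-35; mL+mR=-60 → advance -1; mR−mL=-10 → turn -1·90°
n=2: pose=(-3,-2,S); sL=40, sR=40; mL=-40, mR=-80; mL+mR=-120 → advance -1; mR−mL=-40 → turn -1·90°
n=3: pose=(-3,-1,W); sL=20, sR=100/13; mL=-100/13, mR=-360/13; mL+mR=-460/13 → advance -1; mR−mL=-20 → turn -1·90°
n=4: pose=(-2,-1,N); sL=8, sR=200/29; mL=-200/29, mR=-432/29; mL+mR=-632/29 → advance -1; mR−mL=-8 → turn -1·90°
n=5: pose=(-2,-2,E); sL=10, sR=25; mL=-25, mR=-35; mL+mR=-60 → advance -1; mR−mL=-10 → turn -1·90°

0 8 200/29 -200/29 -432/29 -2 -1 N
1 10 25 -25 -35 -2 -2 E
2 40 40 -40 -80 -3 -2 S
3 20 100/13 -100/13 -360/13 -3 -1 W
4 8 200/29 -200/29 -432/29 -2 -1 N
5 10 25 -25 -35 -2 -2 E
final -3 -2 S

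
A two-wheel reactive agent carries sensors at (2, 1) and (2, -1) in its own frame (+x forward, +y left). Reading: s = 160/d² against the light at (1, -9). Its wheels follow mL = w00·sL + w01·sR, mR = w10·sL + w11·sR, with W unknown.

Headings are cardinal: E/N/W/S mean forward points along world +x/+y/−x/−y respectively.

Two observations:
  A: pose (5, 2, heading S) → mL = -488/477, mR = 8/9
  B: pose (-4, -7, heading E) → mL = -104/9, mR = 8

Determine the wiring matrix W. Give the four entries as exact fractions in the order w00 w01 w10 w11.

obs A: pose=(5,2,S) → sL=80/53, sR=16/9, mL=-488/477, mR=8/9
obs B: pose=(-4,-7,E) → sL=80/9, sR=16, mL=-104/9, mR=8
sensor matrix S = [[80/53, 16/9], [80/9, 16]]; det S = 35840/4293
solve [mL_A; mL_B] = S·[w00; w01] and [mR_A; mR_B] = S·[w10; w11]:
  w00 = 1/2, w01 = -1, w10 = 0, w11 = 1/2

1/2 -1 0 1/2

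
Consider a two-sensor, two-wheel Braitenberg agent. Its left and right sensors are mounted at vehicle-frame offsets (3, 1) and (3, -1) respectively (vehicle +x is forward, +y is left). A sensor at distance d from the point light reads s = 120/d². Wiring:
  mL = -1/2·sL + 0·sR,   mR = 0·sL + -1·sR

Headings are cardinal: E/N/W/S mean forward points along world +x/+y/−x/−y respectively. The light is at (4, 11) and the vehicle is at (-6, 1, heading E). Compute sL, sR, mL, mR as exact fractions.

12/13 12/17 -6/13 -12/17

left sensor world pos  = (-3, 2); dL² = 130
right sensor world pos = (-3, 0); dR² = 170
sL = 120/130 = 12/13
sR = 120/170 = 12/17
mL = -1/2·sL + 0·sR = -6/13
mR = 0·sL + -1·sR = -12/17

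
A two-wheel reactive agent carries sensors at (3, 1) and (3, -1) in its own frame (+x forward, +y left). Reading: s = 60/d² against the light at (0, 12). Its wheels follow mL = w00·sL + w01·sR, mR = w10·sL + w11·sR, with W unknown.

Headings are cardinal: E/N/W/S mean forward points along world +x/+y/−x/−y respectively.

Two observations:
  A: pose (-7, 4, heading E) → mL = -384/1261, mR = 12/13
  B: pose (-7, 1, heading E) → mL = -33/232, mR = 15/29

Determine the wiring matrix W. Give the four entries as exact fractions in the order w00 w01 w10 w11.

obs A: pose=(-7,4,E) → sL=12/13, sR=60/97, mL=-384/1261, mR=12/13
obs B: pose=(-7,1,E) → sL=15/29, sR=3/8, mL=-33/232, mR=15/29
sensor matrix S = [[12/13, 60/97], [15/29, 3/8]]; det S = 1917/73138
solve [mL_A; mL_B] = S·[w00; w01] and [mR_A; mR_B] = S·[w10; w11]:
  w00 = -1, w01 = 1, w10 = 1, w11 = 0

-1 1 1 0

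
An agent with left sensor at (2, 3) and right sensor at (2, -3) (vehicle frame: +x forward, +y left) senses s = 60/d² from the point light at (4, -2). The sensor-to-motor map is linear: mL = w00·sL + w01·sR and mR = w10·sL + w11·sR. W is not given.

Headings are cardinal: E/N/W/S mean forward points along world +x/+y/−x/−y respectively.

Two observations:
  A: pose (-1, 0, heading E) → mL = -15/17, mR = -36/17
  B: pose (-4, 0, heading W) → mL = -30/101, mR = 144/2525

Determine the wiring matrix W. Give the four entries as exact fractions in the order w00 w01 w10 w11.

obs A: pose=(-1,0,E) → sL=30/17, sR=6, mL=-15/17, mR=-36/17
obs B: pose=(-4,0,W) → sL=60/101, sR=12/25, mL=-30/101, mR=144/2525
sensor matrix S = [[30/17, 6], [60/101, 12/25]]; det S = -23328/8585
solve [mL_A; mL_B] = S·[w00; w01] and [mR_A; mR_B] = S·[w10; w11]:
  w00 = -1/2, w01 = 0, w10 = 1/2, w11 = -1/2

-1/2 0 1/2 -1/2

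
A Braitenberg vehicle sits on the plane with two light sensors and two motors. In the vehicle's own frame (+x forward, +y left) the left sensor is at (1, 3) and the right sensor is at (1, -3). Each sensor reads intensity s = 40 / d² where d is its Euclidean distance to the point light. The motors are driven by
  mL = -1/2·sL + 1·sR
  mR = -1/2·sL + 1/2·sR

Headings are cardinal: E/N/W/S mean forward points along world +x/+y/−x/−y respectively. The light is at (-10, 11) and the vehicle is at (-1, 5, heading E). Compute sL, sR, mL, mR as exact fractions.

left sensor world pos  = (0, 8); dL² = 109
right sensor world pos = (0, 2); dR² = 181
sL = 40/109 = 40/109
sR = 40/181 = 40/181
mL = -1/2·sL + 1·sR = 740/19729
mR = -1/2·sL + 1/2·sR = -1440/19729

40/109 40/181 740/19729 -1440/19729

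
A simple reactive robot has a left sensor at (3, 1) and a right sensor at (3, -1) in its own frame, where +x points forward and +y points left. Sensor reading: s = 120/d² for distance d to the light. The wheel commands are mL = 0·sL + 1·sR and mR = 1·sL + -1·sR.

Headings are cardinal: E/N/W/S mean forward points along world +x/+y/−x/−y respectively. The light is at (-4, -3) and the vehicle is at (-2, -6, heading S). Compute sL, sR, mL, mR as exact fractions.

left sensor world pos  = (-1, -9); dL² = 45
right sensor world pos = (-3, -9); dR² = 37
sL = 120/45 = 8/3
sR = 120/37 = 120/37
mL = 0·sL + 1·sR = 120/37
mR = 1·sL + -1·sR = -64/111

8/3 120/37 120/37 -64/111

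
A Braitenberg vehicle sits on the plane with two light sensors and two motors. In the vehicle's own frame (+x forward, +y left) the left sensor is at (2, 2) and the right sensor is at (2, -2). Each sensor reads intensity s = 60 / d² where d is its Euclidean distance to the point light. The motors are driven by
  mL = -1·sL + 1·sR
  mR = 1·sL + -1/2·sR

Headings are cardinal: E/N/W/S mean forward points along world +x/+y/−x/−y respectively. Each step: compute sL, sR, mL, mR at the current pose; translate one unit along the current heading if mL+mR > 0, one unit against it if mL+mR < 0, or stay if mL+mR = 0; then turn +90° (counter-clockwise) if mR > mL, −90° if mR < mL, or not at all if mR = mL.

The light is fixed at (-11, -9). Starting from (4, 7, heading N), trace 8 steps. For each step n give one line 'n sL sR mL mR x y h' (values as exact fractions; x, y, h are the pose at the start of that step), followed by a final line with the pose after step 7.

n=0: pose=(4,7,N); sL=60/493, sR=60/613; mL=-7200/302209, mR=21990/302209; mL+mR=30/613 → advance +1; mR−mL=29190/302209 → turn +1·90°
n=1: pose=(4,8,W); sL=30/197, sR=6/53; mL=-408/10441, mR=999/10441; mL+mR=3/53 → advance +1; mR−mL=1407/10441 → turn +1·90°
n=2: pose=(3,8,S); sL=60/481, sR=20/123; mL=2240/59163, mR=2570/59163; mL+mR=10/123 → advance +1; mR−mL=110/19721 → turn +1·90°
n=3: pose=(3,7,E); sL=3/29, sR=15/113; mL=96/3277, mR=243/6554; mL+mR=15/226 → advance +1; mR−mL=51/6554 → turn +1·90°
n=4: pose=(4,7,N); sL=60/493, sR=60/613; mL=-7200/302209, mR=21990/302209; mL+mR=30/613 → advance +1; mR−mL=29190/302209 → turn +1·90°
n=5: pose=(4,8,W); sL=30/197, sR=6/53; mL=-408/10441, mR=999/10441; mL+mR=3/53 → advance +1; mR−mL=1407/10441 → turn +1·90°
n=6: pose=(3,8,S); sL=60/481, sR=20/123; mL=2240/59163, mR=2570/59163; mL+mR=10/123 → advance +1; mR−mL=110/19721 → turn +1·90°
n=7: pose=(3,7,E); sL=3/29, sR=15/113; mL=96/3277, mR=243/6554; mL+mR=15/226 → advance +1; mR−mL=51/6554 → turn +1·90°

0 60/493 60/613 -7200/302209 21990/302209 4 7 N
1 30/197 6/53 -408/10441 999/10441 4 8 W
2 60/481 20/123 2240/59163 2570/59163 3 8 S
3 3/29 15/113 96/3277 243/6554 3 7 E
4 60/493 60/613 -7200/302209 21990/302209 4 7 N
5 30/197 6/53 -408/10441 999/10441 4 8 W
6 60/481 20/123 2240/59163 2570/59163 3 8 S
7 3/29 15/113 96/3277 243/6554 3 7 E
final 4 7 N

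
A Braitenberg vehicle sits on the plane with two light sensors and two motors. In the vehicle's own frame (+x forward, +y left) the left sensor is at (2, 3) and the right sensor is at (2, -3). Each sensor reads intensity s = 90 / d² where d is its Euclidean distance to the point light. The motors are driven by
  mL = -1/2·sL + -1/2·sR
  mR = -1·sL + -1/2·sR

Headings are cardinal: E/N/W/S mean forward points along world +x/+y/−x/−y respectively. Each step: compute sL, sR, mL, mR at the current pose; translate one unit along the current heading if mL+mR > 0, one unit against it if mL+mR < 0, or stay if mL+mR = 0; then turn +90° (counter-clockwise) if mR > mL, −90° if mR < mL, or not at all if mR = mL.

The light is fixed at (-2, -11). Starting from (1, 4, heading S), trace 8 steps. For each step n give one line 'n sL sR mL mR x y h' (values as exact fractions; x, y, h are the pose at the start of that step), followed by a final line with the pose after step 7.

0 18/41 90/169 -3366/6929 -4887/6929 1 4 S
1 9/17 45/181 -1197/3077 -4023/6154 1 5 W
2 18/65 90/373 -6282/24245 -9639/24245 2 5 N
3 1/4 1/2 -3/8 -1/2 2 4 E
4 18/41 90/169 -3366/6929 -4887/6929 1 4 S
5 9/17 45/181 -1197/3077 -4023/6154 1 5 W
6 18/65 90/373 -6282/24245 -9639/24245 2 5 N
7 1/4 1/2 -3/8 -1/2 2 4 E
final 1 4 S

n=0: pose=(1,4,S); sL=18/41, sR=90/169; mL=-3366/6929, mR=-4887/6929; mL+mR=-8253/6929 → advance -1; mR−mL=-9/41 → turn -1·90°
n=1: pose=(1,5,W); sL=9/17, sR=45/181; mL=-1197/3077, mR=-4023/6154; mL+mR=-6417/6154 → advance -1; mR−mL=-9/34 → turn -1·90°
n=2: pose=(2,5,N); sL=18/65, sR=90/373; mL=-6282/24245, mR=-9639/24245; mL+mR=-15921/24245 → advance -1; mR−mL=-9/65 → turn -1·90°
n=3: pose=(2,4,E); sL=1/4, sR=1/2; mL=-3/8, mR=-1/2; mL+mR=-7/8 → advance -1; mR−mL=-1/8 → turn -1·90°
n=4: pose=(1,4,S); sL=18/41, sR=90/169; mL=-3366/6929, mR=-4887/6929; mL+mR=-8253/6929 → advance -1; mR−mL=-9/41 → turn -1·90°
n=5: pose=(1,5,W); sL=9/17, sR=45/181; mL=-1197/3077, mR=-4023/6154; mL+mR=-6417/6154 → advance -1; mR−mL=-9/34 → turn -1·90°
n=6: pose=(2,5,N); sL=18/65, sR=90/373; mL=-6282/24245, mR=-9639/24245; mL+mR=-15921/24245 → advance -1; mR−mL=-9/65 → turn -1·90°
n=7: pose=(2,4,E); sL=1/4, sR=1/2; mL=-3/8, mR=-1/2; mL+mR=-7/8 → advance -1; mR−mL=-1/8 → turn -1·90°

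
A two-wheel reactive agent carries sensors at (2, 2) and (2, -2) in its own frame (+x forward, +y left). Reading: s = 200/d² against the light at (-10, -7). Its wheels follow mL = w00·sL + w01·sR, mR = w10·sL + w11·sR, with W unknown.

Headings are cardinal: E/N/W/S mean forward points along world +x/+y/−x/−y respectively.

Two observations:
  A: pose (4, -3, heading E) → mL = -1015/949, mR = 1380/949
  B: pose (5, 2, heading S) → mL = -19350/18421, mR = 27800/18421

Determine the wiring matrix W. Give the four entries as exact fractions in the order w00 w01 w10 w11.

obs A: pose=(4,-3,E) → sL=50/73, sR=10/13, mL=-1015/949, mR=1380/949
obs B: pose=(5,2,S) → sL=100/169, sR=100/109, mL=-19350/18421, mR=27800/18421
sensor matrix S = [[50/73, 10/13], [100/169, 100/109]]; det S = 3028000/17481529
solve [mL_A; mL_B] = S·[w00; w01] and [mR_A; mR_B] = S·[w10; w11]:
  w00 = -1, w01 = -1/2, w10 = 1, w11 = 1

-1 -1/2 1 1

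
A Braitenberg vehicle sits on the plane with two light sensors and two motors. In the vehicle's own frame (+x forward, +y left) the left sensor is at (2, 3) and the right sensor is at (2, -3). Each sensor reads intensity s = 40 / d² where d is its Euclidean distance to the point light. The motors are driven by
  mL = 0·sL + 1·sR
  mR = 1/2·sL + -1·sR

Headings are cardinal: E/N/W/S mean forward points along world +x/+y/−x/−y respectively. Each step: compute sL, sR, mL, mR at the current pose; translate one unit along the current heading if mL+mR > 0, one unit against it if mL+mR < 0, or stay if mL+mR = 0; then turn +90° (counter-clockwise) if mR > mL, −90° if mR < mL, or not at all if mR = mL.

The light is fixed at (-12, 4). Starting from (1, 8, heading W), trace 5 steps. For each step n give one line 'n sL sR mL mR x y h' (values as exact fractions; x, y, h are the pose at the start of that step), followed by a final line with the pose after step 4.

n=0: pose=(1,8,W); sL=20/61, sR=4/17; mL=4/17, mR=-74/1037; mL+mR=10/61 → advance +1; mR−mL=-318/1037 → turn -1·90°
n=1: pose=(0,8,N); sL=40/117, sR=40/261; mL=40/261, mR=20/1131; mL+mR=20/117 → advance +1; mR−mL=-460/3393 → turn -1·90°
n=2: pose=(0,9,E); sL=2/13, sR=1/5; mL=1/5, mR=-8/65; mL+mR=1/13 → advance +1; mR−mL=-21/65 → turn -1·90°
n=3: pose=(1,9,S); sL=8/53, sR=40/109; mL=40/109, mR=-1684/5777; mL+mR=4/53 → advance +1; mR−mL=-3804/5777 → turn -1·90°
n=4: pose=(1,8,W); sL=20/61, sR=4/17; mL=4/17, mR=-74/1037; mL+mR=10/61 → advance +1; mR−mL=-318/1037 → turn -1·90°

0 20/61 4/17 4/17 -74/1037 1 8 W
1 40/117 40/261 40/261 20/1131 0 8 N
2 2/13 1/5 1/5 -8/65 0 9 E
3 8/53 40/109 40/109 -1684/5777 1 9 S
4 20/61 4/17 4/17 -74/1037 1 8 W
final 0 8 N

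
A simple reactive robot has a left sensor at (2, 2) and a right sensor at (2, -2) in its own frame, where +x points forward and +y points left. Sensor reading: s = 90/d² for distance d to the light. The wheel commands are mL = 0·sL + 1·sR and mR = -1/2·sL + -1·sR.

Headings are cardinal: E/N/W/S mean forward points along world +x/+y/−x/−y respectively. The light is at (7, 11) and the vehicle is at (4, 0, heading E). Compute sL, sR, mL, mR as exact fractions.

45/41 9/17 9/17 -1503/1394

left sensor world pos  = (6, 2); dL² = 82
right sensor world pos = (6, -2); dR² = 170
sL = 90/82 = 45/41
sR = 90/170 = 9/17
mL = 0·sL + 1·sR = 9/17
mR = -1/2·sL + -1·sR = -1503/1394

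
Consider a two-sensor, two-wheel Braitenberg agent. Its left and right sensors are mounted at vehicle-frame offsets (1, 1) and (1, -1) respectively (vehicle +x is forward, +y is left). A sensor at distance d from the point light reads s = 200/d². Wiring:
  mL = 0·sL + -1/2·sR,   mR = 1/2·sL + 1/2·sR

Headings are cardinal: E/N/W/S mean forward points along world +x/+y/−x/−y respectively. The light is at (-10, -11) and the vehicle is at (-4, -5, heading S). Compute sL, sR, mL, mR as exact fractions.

100/37 4 -2 124/37

left sensor world pos  = (-3, -6); dL² = 74
right sensor world pos = (-5, -6); dR² = 50
sL = 200/74 = 100/37
sR = 200/50 = 4
mL = 0·sL + -1/2·sR = -2
mR = 1/2·sL + 1/2·sR = 124/37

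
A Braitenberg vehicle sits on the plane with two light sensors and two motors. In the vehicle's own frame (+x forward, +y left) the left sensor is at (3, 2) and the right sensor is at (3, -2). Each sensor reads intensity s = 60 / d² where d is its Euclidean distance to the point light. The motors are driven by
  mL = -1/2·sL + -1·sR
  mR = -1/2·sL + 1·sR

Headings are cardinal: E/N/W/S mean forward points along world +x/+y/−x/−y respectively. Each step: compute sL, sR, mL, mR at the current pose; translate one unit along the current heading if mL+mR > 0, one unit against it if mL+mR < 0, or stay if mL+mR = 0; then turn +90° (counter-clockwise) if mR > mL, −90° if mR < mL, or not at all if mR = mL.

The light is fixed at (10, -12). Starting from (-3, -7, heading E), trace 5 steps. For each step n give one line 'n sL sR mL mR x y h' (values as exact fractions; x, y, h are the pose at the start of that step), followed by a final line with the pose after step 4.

0 60/149 60/109 -12210/16241 5670/16241 -3 -7 E
1 3/16 15/52 -159/416 81/416 -4 -7 N
2 60/293 12/65 -5466/19045 1566/19045 -4 -8 W
3 30/61 30/113 -3525/6893 135/6893 -3 -8 S
4 60/149 60/109 -12210/16241 5670/16241 -3 -7 E
final -4 -7 N

n=0: pose=(-3,-7,E); sL=60/149, sR=60/109; mL=-12210/16241, mR=5670/16241; mL+mR=-60/149 → advance -1; mR−mL=120/109 → turn +1·90°
n=1: pose=(-4,-7,N); sL=3/16, sR=15/52; mL=-159/416, mR=81/416; mL+mR=-3/16 → advance -1; mR−mL=15/26 → turn +1·90°
n=2: pose=(-4,-8,W); sL=60/293, sR=12/65; mL=-5466/19045, mR=1566/19045; mL+mR=-60/293 → advance -1; mR−mL=24/65 → turn +1·90°
n=3: pose=(-3,-8,S); sL=30/61, sR=30/113; mL=-3525/6893, mR=135/6893; mL+mR=-30/61 → advance -1; mR−mL=60/113 → turn +1·90°
n=4: pose=(-3,-7,E); sL=60/149, sR=60/109; mL=-12210/16241, mR=5670/16241; mL+mR=-60/149 → advance -1; mR−mL=120/109 → turn +1·90°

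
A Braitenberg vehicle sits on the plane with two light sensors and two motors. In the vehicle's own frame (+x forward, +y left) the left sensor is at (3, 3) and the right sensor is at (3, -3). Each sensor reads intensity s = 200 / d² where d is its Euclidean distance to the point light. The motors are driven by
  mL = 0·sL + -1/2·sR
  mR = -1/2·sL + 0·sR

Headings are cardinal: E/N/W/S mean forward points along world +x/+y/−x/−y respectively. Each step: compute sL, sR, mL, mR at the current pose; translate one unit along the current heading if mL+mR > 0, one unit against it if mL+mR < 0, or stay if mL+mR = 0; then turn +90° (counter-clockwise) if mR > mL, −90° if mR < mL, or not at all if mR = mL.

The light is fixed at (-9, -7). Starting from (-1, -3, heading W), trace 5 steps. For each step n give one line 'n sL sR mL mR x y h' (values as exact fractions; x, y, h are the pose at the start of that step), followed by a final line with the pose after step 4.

0 100/13 100/37 -50/37 -50/13 -1 -3 W
1 40/17 200/193 -100/193 -20/17 0 -3 N
2 10/9 25/18 -25/36 -5/9 0 -4 E
3 200/61 200/157 -100/157 -100/61 -1 -4 N
4 100/73 100/61 -50/61 -50/73 -1 -5 E
final -2 -5 N

n=0: pose=(-1,-3,W); sL=100/13, sR=100/37; mL=-50/37, mR=-50/13; mL+mR=-2500/481 → advance -1; mR−mL=-1200/481 → turn -1·90°
n=1: pose=(0,-3,N); sL=40/17, sR=200/193; mL=-100/193, mR=-20/17; mL+mR=-5560/3281 → advance -1; mR−mL=-2160/3281 → turn -1·90°
n=2: pose=(0,-4,E); sL=10/9, sR=25/18; mL=-25/36, mR=-5/9; mL+mR=-5/4 → advance -1; mR−mL=5/36 → turn +1·90°
n=3: pose=(-1,-4,N); sL=200/61, sR=200/157; mL=-100/157, mR=-100/61; mL+mR=-21800/9577 → advance -1; mR−mL=-9600/9577 → turn -1·90°
n=4: pose=(-1,-5,E); sL=100/73, sR=100/61; mL=-50/61, mR=-50/73; mL+mR=-6700/4453 → advance -1; mR−mL=600/4453 → turn +1·90°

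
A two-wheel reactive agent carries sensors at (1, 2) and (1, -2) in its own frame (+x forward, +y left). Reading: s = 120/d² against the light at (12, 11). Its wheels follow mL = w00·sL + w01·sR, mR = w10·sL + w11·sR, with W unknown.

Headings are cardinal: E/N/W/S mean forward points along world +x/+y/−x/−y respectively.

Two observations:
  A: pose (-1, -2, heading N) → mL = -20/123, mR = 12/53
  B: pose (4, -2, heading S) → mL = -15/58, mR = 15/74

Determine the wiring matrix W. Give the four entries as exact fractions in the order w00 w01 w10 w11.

-1/2 0 0 1/2

obs A: pose=(-1,-2,N) → sL=40/123, sR=24/53, mL=-20/123, mR=12/53
obs B: pose=(4,-2,S) → sL=15/29, sR=15/37, mL=-15/58, mR=15/74
sensor matrix S = [[40/123, 24/53], [15/29, 15/37]]; det S = -238720/2331629
solve [mL_A; mL_B] = S·[w00; w01] and [mR_A; mR_B] = S·[w10; w11]:
  w00 = -1/2, w01 = 0, w10 = 0, w11 = 1/2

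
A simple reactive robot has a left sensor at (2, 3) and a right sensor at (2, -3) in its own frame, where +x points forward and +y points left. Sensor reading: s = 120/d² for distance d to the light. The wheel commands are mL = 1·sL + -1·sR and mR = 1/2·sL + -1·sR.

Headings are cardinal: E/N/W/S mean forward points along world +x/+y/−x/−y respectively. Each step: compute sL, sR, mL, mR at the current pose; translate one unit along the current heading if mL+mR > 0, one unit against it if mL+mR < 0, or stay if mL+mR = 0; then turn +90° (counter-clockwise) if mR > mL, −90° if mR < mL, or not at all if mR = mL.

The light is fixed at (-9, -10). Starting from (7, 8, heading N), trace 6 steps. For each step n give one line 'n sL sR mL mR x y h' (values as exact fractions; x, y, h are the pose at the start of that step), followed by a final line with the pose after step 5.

0 120/569 120/761 23040/433009 -22620/433009 7 8 N
1 15/101 6/29 -171/2929 -777/5858 7 9 E
2 120/613 120/433 -21600/265429 -47580/265429 6 9 S
3 60/229 60/349 7200/79921 -3270/79921 6 10 W
4 24/121 120/773 4032/93533 -5244/93533 5 10 N
5 6/37 15/64 -171/2368 -363/2368 5 9 E
final 4 9 S

n=0: pose=(7,8,N); sL=120/569, sR=120/761; mL=23040/433009, mR=-22620/433009; mL+mR=420/433009 → advance +1; mR−mL=-60/569 → turn -1·90°
n=1: pose=(7,9,E); sL=15/101, sR=6/29; mL=-171/2929, mR=-777/5858; mL+mR=-1119/5858 → advance -1; mR−mL=-15/202 → turn -1·90°
n=2: pose=(6,9,S); sL=120/613, sR=120/433; mL=-21600/265429, mR=-47580/265429; mL+mR=-69180/265429 → advance -1; mR−mL=-60/613 → turn -1·90°
n=3: pose=(6,10,W); sL=60/229, sR=60/349; mL=7200/79921, mR=-3270/79921; mL+mR=3930/79921 → advance +1; mR−mL=-30/229 → turn -1·90°
n=4: pose=(5,10,N); sL=24/121, sR=120/773; mL=4032/93533, mR=-5244/93533; mL+mR=-1212/93533 → advance -1; mR−mL=-12/121 → turn -1·90°
n=5: pose=(5,9,E); sL=6/37, sR=15/64; mL=-171/2368, mR=-363/2368; mL+mR=-267/1184 → advance -1; mR−mL=-3/37 → turn -1·90°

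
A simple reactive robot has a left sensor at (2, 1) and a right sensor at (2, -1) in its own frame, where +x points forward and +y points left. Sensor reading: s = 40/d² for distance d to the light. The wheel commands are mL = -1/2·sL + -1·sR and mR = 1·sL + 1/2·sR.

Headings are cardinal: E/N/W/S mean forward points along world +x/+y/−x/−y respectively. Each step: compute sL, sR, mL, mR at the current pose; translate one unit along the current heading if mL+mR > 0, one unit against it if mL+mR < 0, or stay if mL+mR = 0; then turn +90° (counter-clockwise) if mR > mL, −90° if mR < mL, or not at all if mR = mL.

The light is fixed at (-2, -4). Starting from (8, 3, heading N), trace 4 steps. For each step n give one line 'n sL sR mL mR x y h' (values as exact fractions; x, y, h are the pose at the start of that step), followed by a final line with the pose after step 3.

n=0: pose=(8,3,N); sL=20/81, sR=20/101; mL=-2630/8181, mR=2830/8181; mL+mR=200/8181 → advance +1; mR−mL=1820/2727 → turn +1·90°
n=1: pose=(8,4,W); sL=40/113, sR=8/29; mL=-1484/3277, mR=1612/3277; mL+mR=128/3277 → advance +1; mR−mL=3096/3277 → turn +1·90°
n=2: pose=(7,4,S); sL=5/17, sR=2/5; mL=-93/170, mR=42/85; mL+mR=-9/170 → advance -1; mR−mL=177/170 → turn +1·90°
n=3: pose=(7,5,E); sL=40/221, sR=8/37; mL=-2508/8177, mR=2364/8177; mL+mR=-144/8177 → advance -1; mR−mL=4872/8177 → turn +1·90°

0 20/81 20/101 -2630/8181 2830/8181 8 3 N
1 40/113 8/29 -1484/3277 1612/3277 8 4 W
2 5/17 2/5 -93/170 42/85 7 4 S
3 40/221 8/37 -2508/8177 2364/8177 7 5 E
final 6 5 N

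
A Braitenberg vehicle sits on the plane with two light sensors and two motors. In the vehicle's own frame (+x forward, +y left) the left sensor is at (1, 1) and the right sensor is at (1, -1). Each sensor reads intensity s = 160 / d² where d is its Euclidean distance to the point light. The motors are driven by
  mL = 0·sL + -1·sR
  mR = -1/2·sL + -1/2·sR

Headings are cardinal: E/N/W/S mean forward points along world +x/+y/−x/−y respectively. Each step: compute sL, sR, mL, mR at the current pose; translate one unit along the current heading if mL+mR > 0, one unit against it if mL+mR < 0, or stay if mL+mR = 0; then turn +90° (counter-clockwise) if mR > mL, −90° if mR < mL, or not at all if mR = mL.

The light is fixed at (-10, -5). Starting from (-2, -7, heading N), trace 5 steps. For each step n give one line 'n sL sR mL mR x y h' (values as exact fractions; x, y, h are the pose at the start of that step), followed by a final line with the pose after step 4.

n=0: pose=(-2,-7,N); sL=16/5, sR=80/41; mL=-80/41, mR=-528/205; mL+mR=-928/205 → advance -1; mR−mL=-128/205 → turn -1·90°
n=1: pose=(-2,-8,E); sL=32/17, sR=160/97; mL=-160/97, mR=-2912/1649; mL+mR=-5632/1649 → advance -1; mR−mL=-192/1649 → turn -1·90°
n=2: pose=(-3,-8,S); sL=2, sR=40/13; mL=-40/13, mR=-33/13; mL+mR=-73/13 → advance -1; mR−mL=7/13 → turn +1·90°
n=3: pose=(-3,-7,E); sL=32/13, sR=160/73; mL=-160/73, mR=-2208/949; mL+mR=-4288/949 → advance -1; mR−mL=-128/949 → turn -1·90°
n=4: pose=(-4,-7,S); sL=80/29, sR=80/17; mL=-80/17, mR=-1840/493; mL+mR=-4160/493 → advance -1; mR−mL=480/493 → turn +1·90°

0 16/5 80/41 -80/41 -528/205 -2 -7 N
1 32/17 160/97 -160/97 -2912/1649 -2 -8 E
2 2 40/13 -40/13 -33/13 -3 -8 S
3 32/13 160/73 -160/73 -2208/949 -3 -7 E
4 80/29 80/17 -80/17 -1840/493 -4 -7 S
final -4 -6 E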